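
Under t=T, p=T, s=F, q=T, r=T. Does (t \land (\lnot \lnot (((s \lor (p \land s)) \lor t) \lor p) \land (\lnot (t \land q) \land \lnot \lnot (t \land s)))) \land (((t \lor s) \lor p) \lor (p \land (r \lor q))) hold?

F

p \land s = T \land F = F
s \lor (p \land s) = F \lor F = F
(s \lor (p \land s)) \lor t = F \lor T = T
((s \lor (p \land s)) \lor t) \lor p = T \lor T = T
\lnot (((s \lor (p \land s)) \lor t) \lor p) = \lnot T = F
\lnot \lnot (((s \lor (p \land s)) \lor t) \lor p) = \lnot F = T
t \land q = T \land T = T
\lnot (t \land q) = \lnot T = F
t \land s = T \land F = F
\lnot (t \land s) = \lnot F = T
\lnot \lnot (t \land s) = \lnot T = F
\lnot (t \land q) \land \lnot \lnot (t \land s) = F \land F = F
\lnot \lnot (((s \lor (p \land s)) \lor t) \lor p) \land (\lnot (t \land q) \land \lnot \lnot (t \land s)) = T \land F = F
t \land (\lnot \lnot (((s \lor (p \land s)) \lor t) \lor p) \land (\lnot (t \land q) \land \lnot \lnot (t \land s))) = T \land F = F
t \lor s = T \lor F = T
(t \lor s) \lor p = T \lor T = T
r \lor q = T \lor T = T
p \land (r \lor q) = T \land T = T
((t \lor s) \lor p) \lor (p \land (r \lor q)) = T \lor T = T
(t \land (\lnot \lnot (((s \lor (p \land s)) \lor t) \lor p) \land (\lnot (t \land q) \land \lnot \lnot (t \land s)))) \land (((t \lor s) \lor p) \lor (p \land (r \lor q))) = F \land T = F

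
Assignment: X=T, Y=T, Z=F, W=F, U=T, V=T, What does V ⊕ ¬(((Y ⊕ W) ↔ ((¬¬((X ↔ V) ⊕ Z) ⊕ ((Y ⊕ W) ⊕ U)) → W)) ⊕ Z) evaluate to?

F

Y ⊕ W = T ⊕ F = T
X ↔ V = T ↔ T = T
(X ↔ V) ⊕ Z = T ⊕ F = T
¬((X ↔ V) ⊕ Z) = ¬T = F
¬¬((X ↔ V) ⊕ Z) = ¬F = T
Y ⊕ W = T ⊕ F = T
(Y ⊕ W) ⊕ U = T ⊕ T = F
¬¬((X ↔ V) ⊕ Z) ⊕ ((Y ⊕ W) ⊕ U) = T ⊕ F = T
(¬¬((X ↔ V) ⊕ Z) ⊕ ((Y ⊕ W) ⊕ U)) → W = T → F = F
(Y ⊕ W) ↔ ((¬¬((X ↔ V) ⊕ Z) ⊕ ((Y ⊕ W) ⊕ U)) → W) = T ↔ F = F
((Y ⊕ W) ↔ ((¬¬((X ↔ V) ⊕ Z) ⊕ ((Y ⊕ W) ⊕ U)) → W)) ⊕ Z = F ⊕ F = F
¬(((Y ⊕ W) ↔ ((¬¬((X ↔ V) ⊕ Z) ⊕ ((Y ⊕ W) ⊕ U)) → W)) ⊕ Z) = ¬F = T
V ⊕ ¬(((Y ⊕ W) ↔ ((¬¬((X ↔ V) ⊕ Z) ⊕ ((Y ⊕ W) ⊕ U)) → W)) ⊕ Z) = T ⊕ T = F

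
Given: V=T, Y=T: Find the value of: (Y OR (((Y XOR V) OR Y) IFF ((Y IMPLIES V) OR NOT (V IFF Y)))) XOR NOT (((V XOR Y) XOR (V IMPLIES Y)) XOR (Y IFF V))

F

Substituting V=T, Y=T:
Y XOR V = T XOR T = F
(Y XOR V) OR Y = F OR T = T
Y IMPLIES V = T IMPLIES T = T
V IFF Y = T IFF T = T
NOT (V IFF Y) = NOT T = F
(Y IMPLIES V) OR NOT (V IFF Y) = T OR F = T
((Y XOR V) OR Y) IFF ((Y IMPLIES V) OR NOT (V IFF Y)) = T IFF T = T
Y OR (((Y XOR V) OR Y) IFF ((Y IMPLIES V) OR NOT (V IFF Y))) = T OR T = T
V XOR Y = T XOR T = F
V IMPLIES Y = T IMPLIES T = T
(V XOR Y) XOR (V IMPLIES Y) = F XOR T = T
Y IFF V = T IFF T = T
((V XOR Y) XOR (V IMPLIES Y)) XOR (Y IFF V) = T XOR T = F
NOT (((V XOR Y) XOR (V IMPLIES Y)) XOR (Y IFF V)) = NOT F = T
(Y OR (((Y XOR V) OR Y) IFF ((Y IMPLIES V) OR NOT (V IFF Y)))) XOR NOT (((V XOR Y) XOR (V IMPLIES Y)) XOR (Y IFF V)) = T XOR T = F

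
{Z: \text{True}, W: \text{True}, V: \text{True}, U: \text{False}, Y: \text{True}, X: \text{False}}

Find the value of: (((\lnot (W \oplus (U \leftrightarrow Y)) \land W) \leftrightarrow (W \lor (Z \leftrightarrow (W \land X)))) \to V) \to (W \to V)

U \leftrightarrow Y = \text{False} \leftrightarrow \text{True} = \text{False}
W \oplus (U \leftrightarrow Y) = \text{True} \oplus \text{False} = \text{True}
\lnot (W \oplus (U \leftrightarrow Y)) = \lnot \text{True} = \text{False}
\lnot (W \oplus (U \leftrightarrow Y)) \land W = \text{False} \land \text{True} = \text{False}
W \land X = \text{True} \land \text{False} = \text{False}
Z \leftrightarrow (W \land X) = \text{True} \leftrightarrow \text{False} = \text{False}
W \lor (Z \leftrightarrow (W \land X)) = \text{True} \lor \text{False} = \text{True}
(\lnot (W \oplus (U \leftrightarrow Y)) \land W) \leftrightarrow (W \lor (Z \leftrightarrow (W \land X))) = \text{False} \leftrightarrow \text{True} = \text{False}
((\lnot (W \oplus (U \leftrightarrow Y)) \land W) \leftrightarrow (W \lor (Z \leftrightarrow (W \land X)))) \to V = \text{False} \to \text{True} = \text{True}
W \to V = \text{True} \to \text{True} = \text{True}
(((\lnot (W \oplus (U \leftrightarrow Y)) \land W) \leftrightarrow (W \lor (Z \leftrightarrow (W \land X)))) \to V) \to (W \to V) = \text{True} \to \text{True} = \text{True}

\text{True}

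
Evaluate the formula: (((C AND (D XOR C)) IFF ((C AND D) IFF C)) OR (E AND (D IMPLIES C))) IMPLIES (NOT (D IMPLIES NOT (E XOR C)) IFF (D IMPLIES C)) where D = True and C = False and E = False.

True

D XOR C = True XOR False = True
C AND (D XOR C) = False AND True = False
C AND D = False AND True = False
(C AND D) IFF C = False IFF False = True
(C AND (D XOR C)) IFF ((C AND D) IFF C) = False IFF True = False
D IMPLIES C = True IMPLIES False = False
E AND (D IMPLIES C) = False AND False = False
((C AND (D XOR C)) IFF ((C AND D) IFF C)) OR (E AND (D IMPLIES C)) = False OR False = False
E XOR C = False XOR False = False
NOT (E XOR C) = NOT False = True
D IMPLIES NOT (E XOR C) = True IMPLIES True = True
NOT (D IMPLIES NOT (E XOR C)) = NOT True = False
D IMPLIES C = True IMPLIES False = False
NOT (D IMPLIES NOT (E XOR C)) IFF (D IMPLIES C) = False IFF False = True
(((C AND (D XOR C)) IFF ((C AND D) IFF C)) OR (E AND (D IMPLIES C))) IMPLIES (NOT (D IMPLIES NOT (E XOR C)) IFF (D IMPLIES C)) = False IMPLIES True = True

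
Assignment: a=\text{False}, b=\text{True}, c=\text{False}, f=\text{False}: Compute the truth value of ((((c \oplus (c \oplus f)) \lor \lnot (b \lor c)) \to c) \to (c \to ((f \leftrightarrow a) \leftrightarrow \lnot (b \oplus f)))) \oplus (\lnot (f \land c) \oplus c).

c \oplus f = \text{False} \oplus \text{False} = \text{False}
c \oplus (c \oplus f) = \text{False} \oplus \text{False} = \text{False}
b \lor c = \text{True} \lor \text{False} = \text{True}
\lnot (b \lor c) = \lnot \text{True} = \text{False}
(c \oplus (c \oplus f)) \lor \lnot (b \lor c) = \text{False} \lor \text{False} = \text{False}
((c \oplus (c \oplus f)) \lor \lnot (b \lor c)) \to c = \text{False} \to \text{False} = \text{True}
f \leftrightarrow a = \text{False} \leftrightarrow \text{False} = \text{True}
b \oplus f = \text{True} \oplus \text{False} = \text{True}
\lnot (b \oplus f) = \lnot \text{True} = \text{False}
(f \leftrightarrow a) \leftrightarrow \lnot (b \oplus f) = \text{True} \leftrightarrow \text{False} = \text{False}
c \to ((f \leftrightarrow a) \leftrightarrow \lnot (b \oplus f)) = \text{False} \to \text{False} = \text{True}
(((c \oplus (c \oplus f)) \lor \lnot (b \lor c)) \to c) \to (c \to ((f \leftrightarrow a) \leftrightarrow \lnot (b \oplus f))) = \text{True} \to \text{True} = \text{True}
f \land c = \text{False} \land \text{False} = \text{False}
\lnot (f \land c) = \lnot \text{False} = \text{True}
\lnot (f \land c) \oplus c = \text{True} \oplus \text{False} = \text{True}
((((c \oplus (c \oplus f)) \lor \lnot (b \lor c)) \to c) \to (c \to ((f \leftrightarrow a) \leftrightarrow \lnot (b \oplus f)))) \oplus (\lnot (f \land c) \oplus c) = \text{True} \oplus \text{True} = \text{False}

\text{False}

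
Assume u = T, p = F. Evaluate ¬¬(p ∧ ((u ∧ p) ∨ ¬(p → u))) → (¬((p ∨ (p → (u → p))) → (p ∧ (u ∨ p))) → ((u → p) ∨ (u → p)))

T

u ∧ p = T ∧ F = F
p → u = F → T = T
¬(p → u) = ¬T = F
(u ∧ p) ∨ ¬(p → u) = F ∨ F = F
p ∧ ((u ∧ p) ∨ ¬(p → u)) = F ∧ F = F
¬(p ∧ ((u ∧ p) ∨ ¬(p → u))) = ¬F = T
¬¬(p ∧ ((u ∧ p) ∨ ¬(p → u))) = ¬T = F
u → p = T → F = F
p → (u → p) = F → F = T
p ∨ (p → (u → p)) = F ∨ T = T
u ∨ p = T ∨ F = T
p ∧ (u ∨ p) = F ∧ T = F
(p ∨ (p → (u → p))) → (p ∧ (u ∨ p)) = T → F = F
¬((p ∨ (p → (u → p))) → (p ∧ (u ∨ p))) = ¬F = T
u → p = T → F = F
u → p = T → F = F
(u → p) ∨ (u → p) = F ∨ F = F
¬((p ∨ (p → (u → p))) → (p ∧ (u ∨ p))) → ((u → p) ∨ (u → p)) = T → F = F
¬¬(p ∧ ((u ∧ p) ∨ ¬(p → u))) → (¬((p ∨ (p → (u → p))) → (p ∧ (u ∨ p))) → ((u → p) ∨ (u → p))) = F → F = T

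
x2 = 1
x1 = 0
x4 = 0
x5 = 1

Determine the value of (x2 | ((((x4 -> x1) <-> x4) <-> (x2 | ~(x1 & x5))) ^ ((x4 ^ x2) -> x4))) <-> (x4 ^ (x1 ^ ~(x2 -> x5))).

0

Substituting x2=1, x1=0, x4=0, x5=1:
x4 -> x1 = 0 -> 0 = 1
(x4 -> x1) <-> x4 = 1 <-> 0 = 0
x1 & x5 = 0 & 1 = 0
~(x1 & x5) = ~0 = 1
x2 | ~(x1 & x5) = 1 | 1 = 1
((x4 -> x1) <-> x4) <-> (x2 | ~(x1 & x5)) = 0 <-> 1 = 0
x4 ^ x2 = 0 ^ 1 = 1
(x4 ^ x2) -> x4 = 1 -> 0 = 0
(((x4 -> x1) <-> x4) <-> (x2 | ~(x1 & x5))) ^ ((x4 ^ x2) -> x4) = 0 ^ 0 = 0
x2 | ((((x4 -> x1) <-> x4) <-> (x2 | ~(x1 & x5))) ^ ((x4 ^ x2) -> x4)) = 1 | 0 = 1
x2 -> x5 = 1 -> 1 = 1
~(x2 -> x5) = ~1 = 0
x1 ^ ~(x2 -> x5) = 0 ^ 0 = 0
x4 ^ (x1 ^ ~(x2 -> x5)) = 0 ^ 0 = 0
(x2 | ((((x4 -> x1) <-> x4) <-> (x2 | ~(x1 & x5))) ^ ((x4 ^ x2) -> x4))) <-> (x4 ^ (x1 ^ ~(x2 -> x5))) = 1 <-> 0 = 0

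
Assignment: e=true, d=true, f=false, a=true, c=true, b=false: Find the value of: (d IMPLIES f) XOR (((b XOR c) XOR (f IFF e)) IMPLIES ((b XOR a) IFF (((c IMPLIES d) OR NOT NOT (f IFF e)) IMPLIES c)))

true

d IMPLIES f = true IMPLIES false = false
b XOR c = false XOR true = true
f IFF e = false IFF true = false
(b XOR c) XOR (f IFF e) = true XOR false = true
b XOR a = false XOR true = true
c IMPLIES d = true IMPLIES true = true
f IFF e = false IFF true = false
NOT (f IFF e) = NOT false = true
NOT NOT (f IFF e) = NOT true = false
(c IMPLIES d) OR NOT NOT (f IFF e) = true OR false = true
((c IMPLIES d) OR NOT NOT (f IFF e)) IMPLIES c = true IMPLIES true = true
(b XOR a) IFF (((c IMPLIES d) OR NOT NOT (f IFF e)) IMPLIES c) = true IFF true = true
((b XOR c) XOR (f IFF e)) IMPLIES ((b XOR a) IFF (((c IMPLIES d) OR NOT NOT (f IFF e)) IMPLIES c)) = true IMPLIES true = true
(d IMPLIES f) XOR (((b XOR c) XOR (f IFF e)) IMPLIES ((b XOR a) IFF (((c IMPLIES d) OR NOT NOT (f IFF e)) IMPLIES c))) = false XOR true = true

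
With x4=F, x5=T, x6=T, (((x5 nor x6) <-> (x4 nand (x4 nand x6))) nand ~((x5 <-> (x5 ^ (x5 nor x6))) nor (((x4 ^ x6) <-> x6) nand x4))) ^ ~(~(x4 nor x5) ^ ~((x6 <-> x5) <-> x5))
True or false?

x5 nor x6 = T nor T = F
x4 nand x6 = F nand T = T
x4 nand (x4 nand x6) = F nand T = T
(x5 nor x6) <-> (x4 nand (x4 nand x6)) = F <-> T = F
x5 nor x6 = T nor T = F
x5 ^ (x5 nor x6) = T ^ F = T
x5 <-> (x5 ^ (x5 nor x6)) = T <-> T = T
x4 ^ x6 = F ^ T = T
(x4 ^ x6) <-> x6 = T <-> T = T
((x4 ^ x6) <-> x6) nand x4 = T nand F = T
(x5 <-> (x5 ^ (x5 nor x6))) nor (((x4 ^ x6) <-> x6) nand x4) = T nor T = F
~((x5 <-> (x5 ^ (x5 nor x6))) nor (((x4 ^ x6) <-> x6) nand x4)) = ~F = T
((x5 nor x6) <-> (x4 nand (x4 nand x6))) nand ~((x5 <-> (x5 ^ (x5 nor x6))) nor (((x4 ^ x6) <-> x6) nand x4)) = F nand T = T
x4 nor x5 = F nor T = F
~(x4 nor x5) = ~F = T
x6 <-> x5 = T <-> T = T
(x6 <-> x5) <-> x5 = T <-> T = T
~((x6 <-> x5) <-> x5) = ~T = F
~(x4 nor x5) ^ ~((x6 <-> x5) <-> x5) = T ^ F = T
~(~(x4 nor x5) ^ ~((x6 <-> x5) <-> x5)) = ~T = F
(((x5 nor x6) <-> (x4 nand (x4 nand x6))) nand ~((x5 <-> (x5 ^ (x5 nor x6))) nor (((x4 ^ x6) <-> x6) nand x4))) ^ ~(~(x4 nor x5) ^ ~((x6 <-> x5) <-> x5)) = T ^ F = T

T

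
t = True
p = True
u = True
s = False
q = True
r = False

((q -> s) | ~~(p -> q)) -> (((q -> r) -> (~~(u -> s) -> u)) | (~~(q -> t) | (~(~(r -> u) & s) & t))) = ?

Substituting t=True, p=True, u=True, s=False, q=True, r=False:
q -> s = True -> False = False
p -> q = True -> True = True
~(p -> q) = ~True = False
~~(p -> q) = ~False = True
(q -> s) | ~~(p -> q) = False | True = True
q -> r = True -> False = False
u -> s = True -> False = False
~(u -> s) = ~False = True
~~(u -> s) = ~True = False
~~(u -> s) -> u = False -> True = True
(q -> r) -> (~~(u -> s) -> u) = False -> True = True
q -> t = True -> True = True
~(q -> t) = ~True = False
~~(q -> t) = ~False = True
r -> u = False -> True = True
~(r -> u) = ~True = False
~(r -> u) & s = False & False = False
~(~(r -> u) & s) = ~False = True
~(~(r -> u) & s) & t = True & True = True
~~(q -> t) | (~(~(r -> u) & s) & t) = True | True = True
((q -> r) -> (~~(u -> s) -> u)) | (~~(q -> t) | (~(~(r -> u) & s) & t)) = True | True = True
((q -> s) | ~~(p -> q)) -> (((q -> r) -> (~~(u -> s) -> u)) | (~~(q -> t) | (~(~(r -> u) & s) & t))) = True -> True = True

True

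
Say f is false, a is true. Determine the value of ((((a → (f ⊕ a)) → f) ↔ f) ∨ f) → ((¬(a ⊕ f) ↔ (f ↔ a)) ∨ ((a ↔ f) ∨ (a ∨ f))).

True

Substituting f=False, a=True:
f ⊕ a = False ⊕ True = True
a → (f ⊕ a) = True → True = True
(a → (f ⊕ a)) → f = True → False = False
((a → (f ⊕ a)) → f) ↔ f = False ↔ False = True
(((a → (f ⊕ a)) → f) ↔ f) ∨ f = True ∨ False = True
a ⊕ f = True ⊕ False = True
¬(a ⊕ f) = ¬True = False
f ↔ a = False ↔ True = False
¬(a ⊕ f) ↔ (f ↔ a) = False ↔ False = True
a ↔ f = True ↔ False = False
a ∨ f = True ∨ False = True
(a ↔ f) ∨ (a ∨ f) = False ∨ True = True
(¬(a ⊕ f) ↔ (f ↔ a)) ∨ ((a ↔ f) ∨ (a ∨ f)) = True ∨ True = True
((((a → (f ⊕ a)) → f) ↔ f) ∨ f) → ((¬(a ⊕ f) ↔ (f ↔ a)) ∨ ((a ↔ f) ∨ (a ∨ f))) = True → True = True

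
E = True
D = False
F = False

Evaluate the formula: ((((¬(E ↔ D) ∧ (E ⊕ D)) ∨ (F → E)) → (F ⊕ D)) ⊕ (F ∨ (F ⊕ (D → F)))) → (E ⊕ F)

True

E ↔ D = True ↔ False = False
¬(E ↔ D) = ¬False = True
E ⊕ D = True ⊕ False = True
¬(E ↔ D) ∧ (E ⊕ D) = True ∧ True = True
F → E = False → True = True
(¬(E ↔ D) ∧ (E ⊕ D)) ∨ (F → E) = True ∨ True = True
F ⊕ D = False ⊕ False = False
((¬(E ↔ D) ∧ (E ⊕ D)) ∨ (F → E)) → (F ⊕ D) = True → False = False
D → F = False → False = True
F ⊕ (D → F) = False ⊕ True = True
F ∨ (F ⊕ (D → F)) = False ∨ True = True
(((¬(E ↔ D) ∧ (E ⊕ D)) ∨ (F → E)) → (F ⊕ D)) ⊕ (F ∨ (F ⊕ (D → F))) = False ⊕ True = True
E ⊕ F = True ⊕ False = True
((((¬(E ↔ D) ∧ (E ⊕ D)) ∨ (F → E)) → (F ⊕ D)) ⊕ (F ∨ (F ⊕ (D → F)))) → (E ⊕ F) = True → True = True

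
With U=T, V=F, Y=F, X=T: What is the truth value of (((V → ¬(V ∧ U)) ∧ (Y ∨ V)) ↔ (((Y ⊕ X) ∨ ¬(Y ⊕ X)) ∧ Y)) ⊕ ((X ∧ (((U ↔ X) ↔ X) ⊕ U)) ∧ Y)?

T

V ∧ U = F ∧ T = F
¬(V ∧ U) = ¬F = T
V → ¬(V ∧ U) = F → T = T
Y ∨ V = F ∨ F = F
(V → ¬(V ∧ U)) ∧ (Y ∨ V) = T ∧ F = F
Y ⊕ X = F ⊕ T = T
Y ⊕ X = F ⊕ T = T
¬(Y ⊕ X) = ¬T = F
(Y ⊕ X) ∨ ¬(Y ⊕ X) = T ∨ F = T
((Y ⊕ X) ∨ ¬(Y ⊕ X)) ∧ Y = T ∧ F = F
((V → ¬(V ∧ U)) ∧ (Y ∨ V)) ↔ (((Y ⊕ X) ∨ ¬(Y ⊕ X)) ∧ Y) = F ↔ F = T
U ↔ X = T ↔ T = T
(U ↔ X) ↔ X = T ↔ T = T
((U ↔ X) ↔ X) ⊕ U = T ⊕ T = F
X ∧ (((U ↔ X) ↔ X) ⊕ U) = T ∧ F = F
(X ∧ (((U ↔ X) ↔ X) ⊕ U)) ∧ Y = F ∧ F = F
(((V → ¬(V ∧ U)) ∧ (Y ∨ V)) ↔ (((Y ⊕ X) ∨ ¬(Y ⊕ X)) ∧ Y)) ⊕ ((X ∧ (((U ↔ X) ↔ X) ⊕ U)) ∧ Y) = T ⊕ F = T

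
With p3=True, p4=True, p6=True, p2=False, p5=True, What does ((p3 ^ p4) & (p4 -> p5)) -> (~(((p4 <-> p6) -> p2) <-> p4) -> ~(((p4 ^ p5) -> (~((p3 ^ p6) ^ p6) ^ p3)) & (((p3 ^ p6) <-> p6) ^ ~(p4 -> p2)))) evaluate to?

Substituting p3=True, p4=True, p6=True, p2=False, p5=True:
p3 ^ p4 = True ^ True = False
p4 -> p5 = True -> True = True
(p3 ^ p4) & (p4 -> p5) = False & True = False
p4 <-> p6 = True <-> True = True
(p4 <-> p6) -> p2 = True -> False = False
((p4 <-> p6) -> p2) <-> p4 = False <-> True = False
~(((p4 <-> p6) -> p2) <-> p4) = ~False = True
p4 ^ p5 = True ^ True = False
p3 ^ p6 = True ^ True = False
(p3 ^ p6) ^ p6 = False ^ True = True
~((p3 ^ p6) ^ p6) = ~True = False
~((p3 ^ p6) ^ p6) ^ p3 = False ^ True = True
(p4 ^ p5) -> (~((p3 ^ p6) ^ p6) ^ p3) = False -> True = True
p3 ^ p6 = True ^ True = False
(p3 ^ p6) <-> p6 = False <-> True = False
p4 -> p2 = True -> False = False
~(p4 -> p2) = ~False = True
((p3 ^ p6) <-> p6) ^ ~(p4 -> p2) = False ^ True = True
((p4 ^ p5) -> (~((p3 ^ p6) ^ p6) ^ p3)) & (((p3 ^ p6) <-> p6) ^ ~(p4 -> p2)) = True & True = True
~(((p4 ^ p5) -> (~((p3 ^ p6) ^ p6) ^ p3)) & (((p3 ^ p6) <-> p6) ^ ~(p4 -> p2))) = ~True = False
~(((p4 <-> p6) -> p2) <-> p4) -> ~(((p4 ^ p5) -> (~((p3 ^ p6) ^ p6) ^ p3)) & (((p3 ^ p6) <-> p6) ^ ~(p4 -> p2))) = True -> False = False
((p3 ^ p4) & (p4 -> p5)) -> (~(((p4 <-> p6) -> p2) <-> p4) -> ~(((p4 ^ p5) -> (~((p3 ^ p6) ^ p6) ^ p3)) & (((p3 ^ p6) <-> p6) ^ ~(p4 -> p2)))) = False -> False = True

True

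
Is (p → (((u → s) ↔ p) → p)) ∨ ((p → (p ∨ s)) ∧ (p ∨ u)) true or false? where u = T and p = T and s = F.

T

u → s = T → F = F
(u → s) ↔ p = F ↔ T = F
((u → s) ↔ p) → p = F → T = T
p → (((u → s) ↔ p) → p) = T → T = T
p ∨ s = T ∨ F = T
p → (p ∨ s) = T → T = T
p ∨ u = T ∨ T = T
(p → (p ∨ s)) ∧ (p ∨ u) = T ∧ T = T
(p → (((u → s) ↔ p) → p)) ∨ ((p → (p ∨ s)) ∧ (p ∨ u)) = T ∨ T = T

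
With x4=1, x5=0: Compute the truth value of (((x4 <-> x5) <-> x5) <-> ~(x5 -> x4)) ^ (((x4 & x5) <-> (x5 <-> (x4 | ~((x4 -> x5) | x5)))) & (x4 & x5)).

Substituting x4=1, x5=0:
x4 <-> x5 = 1 <-> 0 = 0
(x4 <-> x5) <-> x5 = 0 <-> 0 = 1
x5 -> x4 = 0 -> 1 = 1
~(x5 -> x4) = ~1 = 0
((x4 <-> x5) <-> x5) <-> ~(x5 -> x4) = 1 <-> 0 = 0
x4 & x5 = 1 & 0 = 0
x4 -> x5 = 1 -> 0 = 0
(x4 -> x5) | x5 = 0 | 0 = 0
~((x4 -> x5) | x5) = ~0 = 1
x4 | ~((x4 -> x5) | x5) = 1 | 1 = 1
x5 <-> (x4 | ~((x4 -> x5) | x5)) = 0 <-> 1 = 0
(x4 & x5) <-> (x5 <-> (x4 | ~((x4 -> x5) | x5))) = 0 <-> 0 = 1
x4 & x5 = 1 & 0 = 0
((x4 & x5) <-> (x5 <-> (x4 | ~((x4 -> x5) | x5)))) & (x4 & x5) = 1 & 0 = 0
(((x4 <-> x5) <-> x5) <-> ~(x5 -> x4)) ^ (((x4 & x5) <-> (x5 <-> (x4 | ~((x4 -> x5) | x5)))) & (x4 & x5)) = 0 ^ 0 = 0

0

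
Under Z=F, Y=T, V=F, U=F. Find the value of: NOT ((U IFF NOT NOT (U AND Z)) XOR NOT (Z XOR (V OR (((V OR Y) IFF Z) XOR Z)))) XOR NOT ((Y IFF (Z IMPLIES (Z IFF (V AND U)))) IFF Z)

F

U AND Z = F AND F = F
NOT (U AND Z) = NOT F = T
NOT NOT (U AND Z) = NOT T = F
U IFF NOT NOT (U AND Z) = F IFF F = T
V OR Y = F OR T = T
(V OR Y) IFF Z = T IFF F = F
((V OR Y) IFF Z) XOR Z = F XOR F = F
V OR (((V OR Y) IFF Z) XOR Z) = F OR F = F
Z XOR (V OR (((V OR Y) IFF Z) XOR Z)) = F XOR F = F
NOT (Z XOR (V OR (((V OR Y) IFF Z) XOR Z))) = NOT F = T
(U IFF NOT NOT (U AND Z)) XOR NOT (Z XOR (V OR (((V OR Y) IFF Z) XOR Z))) = T XOR T = F
NOT ((U IFF NOT NOT (U AND Z)) XOR NOT (Z XOR (V OR (((V OR Y) IFF Z) XOR Z)))) = NOT F = T
V AND U = F AND F = F
Z IFF (V AND U) = F IFF F = T
Z IMPLIES (Z IFF (V AND U)) = F IMPLIES T = T
Y IFF (Z IMPLIES (Z IFF (V AND U))) = T IFF T = T
(Y IFF (Z IMPLIES (Z IFF (V AND U)))) IFF Z = T IFF F = F
NOT ((Y IFF (Z IMPLIES (Z IFF (V AND U)))) IFF Z) = NOT F = T
NOT ((U IFF NOT NOT (U AND Z)) XOR NOT (Z XOR (V OR (((V OR Y) IFF Z) XOR Z)))) XOR NOT ((Y IFF (Z IMPLIES (Z IFF (V AND U)))) IFF Z) = T XOR T = F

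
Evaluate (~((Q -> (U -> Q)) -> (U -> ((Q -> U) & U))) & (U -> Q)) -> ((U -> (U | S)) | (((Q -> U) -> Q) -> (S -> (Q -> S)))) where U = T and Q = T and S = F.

Substituting U=T, Q=T, S=F:
U -> Q = T -> T = T
Q -> (U -> Q) = T -> T = T
Q -> U = T -> T = T
(Q -> U) & U = T & T = T
U -> ((Q -> U) & U) = T -> T = T
(Q -> (U -> Q)) -> (U -> ((Q -> U) & U)) = T -> T = T
~((Q -> (U -> Q)) -> (U -> ((Q -> U) & U))) = ~T = F
U -> Q = T -> T = T
~((Q -> (U -> Q)) -> (U -> ((Q -> U) & U))) & (U -> Q) = F & T = F
U | S = T | F = T
U -> (U | S) = T -> T = T
Q -> U = T -> T = T
(Q -> U) -> Q = T -> T = T
Q -> S = T -> F = F
S -> (Q -> S) = F -> F = T
((Q -> U) -> Q) -> (S -> (Q -> S)) = T -> T = T
(U -> (U | S)) | (((Q -> U) -> Q) -> (S -> (Q -> S))) = T | T = T
(~((Q -> (U -> Q)) -> (U -> ((Q -> U) & U))) & (U -> Q)) -> ((U -> (U | S)) | (((Q -> U) -> Q) -> (S -> (Q -> S)))) = F -> T = T

T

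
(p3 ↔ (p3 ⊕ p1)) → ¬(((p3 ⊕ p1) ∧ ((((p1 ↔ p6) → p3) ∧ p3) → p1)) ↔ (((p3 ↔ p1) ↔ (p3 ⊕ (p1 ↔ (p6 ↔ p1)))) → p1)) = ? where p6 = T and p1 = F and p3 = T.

p3 ⊕ p1 = T ⊕ F = T
p3 ↔ (p3 ⊕ p1) = T ↔ T = T
p3 ⊕ p1 = T ⊕ F = T
p1 ↔ p6 = F ↔ T = F
(p1 ↔ p6) → p3 = F → T = T
((p1 ↔ p6) → p3) ∧ p3 = T ∧ T = T
(((p1 ↔ p6) → p3) ∧ p3) → p1 = T → F = F
(p3 ⊕ p1) ∧ ((((p1 ↔ p6) → p3) ∧ p3) → p1) = T ∧ F = F
p3 ↔ p1 = T ↔ F = F
p6 ↔ p1 = T ↔ F = F
p1 ↔ (p6 ↔ p1) = F ↔ F = T
p3 ⊕ (p1 ↔ (p6 ↔ p1)) = T ⊕ T = F
(p3 ↔ p1) ↔ (p3 ⊕ (p1 ↔ (p6 ↔ p1))) = F ↔ F = T
((p3 ↔ p1) ↔ (p3 ⊕ (p1 ↔ (p6 ↔ p1)))) → p1 = T → F = F
((p3 ⊕ p1) ∧ ((((p1 ↔ p6) → p3) ∧ p3) → p1)) ↔ (((p3 ↔ p1) ↔ (p3 ⊕ (p1 ↔ (p6 ↔ p1)))) → p1) = F ↔ F = T
¬(((p3 ⊕ p1) ∧ ((((p1 ↔ p6) → p3) ∧ p3) → p1)) ↔ (((p3 ↔ p1) ↔ (p3 ⊕ (p1 ↔ (p6 ↔ p1)))) → p1)) = ¬T = F
(p3 ↔ (p3 ⊕ p1)) → ¬(((p3 ⊕ p1) ∧ ((((p1 ↔ p6) → p3) ∧ p3) → p1)) ↔ (((p3 ↔ p1) ↔ (p3 ⊕ (p1 ↔ (p6 ↔ p1)))) → p1)) = T → F = F

F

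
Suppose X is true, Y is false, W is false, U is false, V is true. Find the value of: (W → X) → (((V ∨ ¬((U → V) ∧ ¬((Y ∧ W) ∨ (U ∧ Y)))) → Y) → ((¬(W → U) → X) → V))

W → X = False → True = True
U → V = False → True = True
Y ∧ W = False ∧ False = False
U ∧ Y = False ∧ False = False
(Y ∧ W) ∨ (U ∧ Y) = False ∨ False = False
¬((Y ∧ W) ∨ (U ∧ Y)) = ¬False = True
(U → V) ∧ ¬((Y ∧ W) ∨ (U ∧ Y)) = True ∧ True = True
¬((U → V) ∧ ¬((Y ∧ W) ∨ (U ∧ Y))) = ¬True = False
V ∨ ¬((U → V) ∧ ¬((Y ∧ W) ∨ (U ∧ Y))) = True ∨ False = True
(V ∨ ¬((U → V) ∧ ¬((Y ∧ W) ∨ (U ∧ Y)))) → Y = True → False = False
W → U = False → False = True
¬(W → U) = ¬True = False
¬(W → U) → X = False → True = True
(¬(W → U) → X) → V = True → True = True
((V ∨ ¬((U → V) ∧ ¬((Y ∧ W) ∨ (U ∧ Y)))) → Y) → ((¬(W → U) → X) → V) = False → True = True
(W → X) → (((V ∨ ¬((U → V) ∧ ¬((Y ∧ W) ∨ (U ∧ Y)))) → Y) → ((¬(W → U) → X) → V)) = True → True = True

True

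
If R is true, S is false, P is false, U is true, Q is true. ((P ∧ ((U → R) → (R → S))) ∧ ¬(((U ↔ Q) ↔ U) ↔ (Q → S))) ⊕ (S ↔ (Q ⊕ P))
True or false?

Substituting R=T, S=F, P=F, U=T, Q=T:
U → R = T → T = T
R → S = T → F = F
(U → R) → (R → S) = T → F = F
P ∧ ((U → R) → (R → S)) = F ∧ F = F
U ↔ Q = T ↔ T = T
(U ↔ Q) ↔ U = T ↔ T = T
Q → S = T → F = F
((U ↔ Q) ↔ U) ↔ (Q → S) = T ↔ F = F
¬(((U ↔ Q) ↔ U) ↔ (Q → S)) = ¬F = T
(P ∧ ((U → R) → (R → S))) ∧ ¬(((U ↔ Q) ↔ U) ↔ (Q → S)) = F ∧ T = F
Q ⊕ P = T ⊕ F = T
S ↔ (Q ⊕ P) = F ↔ T = F
((P ∧ ((U → R) → (R → S))) ∧ ¬(((U ↔ Q) ↔ U) ↔ (Q → S))) ⊕ (S ↔ (Q ⊕ P)) = F ⊕ F = F

F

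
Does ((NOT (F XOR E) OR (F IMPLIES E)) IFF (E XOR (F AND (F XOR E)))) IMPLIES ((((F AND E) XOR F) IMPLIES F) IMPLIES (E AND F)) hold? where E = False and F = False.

True

F XOR E = False XOR False = False
NOT (F XOR E) = NOT False = True
F IMPLIES E = False IMPLIES False = True
NOT (F XOR E) OR (F IMPLIES E) = True OR True = True
F XOR E = False XOR False = False
F AND (F XOR E) = False AND False = False
E XOR (F AND (F XOR E)) = False XOR False = False
(NOT (F XOR E) OR (F IMPLIES E)) IFF (E XOR (F AND (F XOR E))) = True IFF False = False
F AND E = False AND False = False
(F AND E) XOR F = False XOR False = False
((F AND E) XOR F) IMPLIES F = False IMPLIES False = True
E AND F = False AND False = False
(((F AND E) XOR F) IMPLIES F) IMPLIES (E AND F) = True IMPLIES False = False
((NOT (F XOR E) OR (F IMPLIES E)) IFF (E XOR (F AND (F XOR E)))) IMPLIES ((((F AND E) XOR F) IMPLIES F) IMPLIES (E AND F)) = False IMPLIES False = True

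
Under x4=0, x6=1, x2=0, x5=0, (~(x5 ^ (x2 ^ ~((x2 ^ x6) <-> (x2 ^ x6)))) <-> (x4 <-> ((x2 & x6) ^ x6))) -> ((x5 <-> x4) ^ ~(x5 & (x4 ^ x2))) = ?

1

Substituting x4=0, x6=1, x2=0, x5=0:
x2 ^ x6 = 0 ^ 1 = 1
x2 ^ x6 = 0 ^ 1 = 1
(x2 ^ x6) <-> (x2 ^ x6) = 1 <-> 1 = 1
~((x2 ^ x6) <-> (x2 ^ x6)) = ~1 = 0
x2 ^ ~((x2 ^ x6) <-> (x2 ^ x6)) = 0 ^ 0 = 0
x5 ^ (x2 ^ ~((x2 ^ x6) <-> (x2 ^ x6))) = 0 ^ 0 = 0
~(x5 ^ (x2 ^ ~((x2 ^ x6) <-> (x2 ^ x6)))) = ~0 = 1
x2 & x6 = 0 & 1 = 0
(x2 & x6) ^ x6 = 0 ^ 1 = 1
x4 <-> ((x2 & x6) ^ x6) = 0 <-> 1 = 0
~(x5 ^ (x2 ^ ~((x2 ^ x6) <-> (x2 ^ x6)))) <-> (x4 <-> ((x2 & x6) ^ x6)) = 1 <-> 0 = 0
x5 <-> x4 = 0 <-> 0 = 1
x4 ^ x2 = 0 ^ 0 = 0
x5 & (x4 ^ x2) = 0 & 0 = 0
~(x5 & (x4 ^ x2)) = ~0 = 1
(x5 <-> x4) ^ ~(x5 & (x4 ^ x2)) = 1 ^ 1 = 0
(~(x5 ^ (x2 ^ ~((x2 ^ x6) <-> (x2 ^ x6)))) <-> (x4 <-> ((x2 & x6) ^ x6))) -> ((x5 <-> x4) ^ ~(x5 & (x4 ^ x2))) = 0 -> 0 = 1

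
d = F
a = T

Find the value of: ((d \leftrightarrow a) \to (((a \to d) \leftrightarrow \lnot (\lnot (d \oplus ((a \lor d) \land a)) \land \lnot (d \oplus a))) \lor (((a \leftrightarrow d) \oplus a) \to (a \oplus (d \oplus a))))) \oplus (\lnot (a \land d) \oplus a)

d \leftrightarrow a = F \leftrightarrow T = F
a \to d = T \to F = F
a \lor d = T \lor F = T
(a \lor d) \land a = T \land T = T
d \oplus ((a \lor d) \land a) = F \oplus T = T
\lnot (d \oplus ((a \lor d) \land a)) = \lnot T = F
d \oplus a = F \oplus T = T
\lnot (d \oplus a) = \lnot T = F
\lnot (d \oplus ((a \lor d) \land a)) \land \lnot (d \oplus a) = F \land F = F
\lnot (\lnot (d \oplus ((a \lor d) \land a)) \land \lnot (d \oplus a)) = \lnot F = T
(a \to d) \leftrightarrow \lnot (\lnot (d \oplus ((a \lor d) \land a)) \land \lnot (d \oplus a)) = F \leftrightarrow T = F
a \leftrightarrow d = T \leftrightarrow F = F
(a \leftrightarrow d) \oplus a = F \oplus T = T
d \oplus a = F \oplus T = T
a \oplus (d \oplus a) = T \oplus T = F
((a \leftrightarrow d) \oplus a) \to (a \oplus (d \oplus a)) = T \to F = F
((a \to d) \leftrightarrow \lnot (\lnot (d \oplus ((a \lor d) \land a)) \land \lnot (d \oplus a))) \lor (((a \leftrightarrow d) \oplus a) \to (a \oplus (d \oplus a))) = F \lor F = F
(d \leftrightarrow a) \to (((a \to d) \leftrightarrow \lnot (\lnot (d \oplus ((a \lor d) \land a)) \land \lnot (d \oplus a))) \lor (((a \leftrightarrow d) \oplus a) \to (a \oplus (d \oplus a)))) = F \to F = T
a \land d = T \land F = F
\lnot (a \land d) = \lnot F = T
\lnot (a \land d) \oplus a = T \oplus T = F
((d \leftrightarrow a) \to (((a \to d) \leftrightarrow \lnot (\lnot (d \oplus ((a \lor d) \land a)) \land \lnot (d \oplus a))) \lor (((a \leftrightarrow d) \oplus a) \to (a \oplus (d \oplus a))))) \oplus (\lnot (a \land d) \oplus a) = T \oplus F = T

T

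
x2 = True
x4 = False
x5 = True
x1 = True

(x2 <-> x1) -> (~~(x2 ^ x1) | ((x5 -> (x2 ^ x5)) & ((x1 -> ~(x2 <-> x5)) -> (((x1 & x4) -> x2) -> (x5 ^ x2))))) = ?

Substituting x2=True, x4=False, x5=True, x1=True:
x2 <-> x1 = True <-> True = True
x2 ^ x1 = True ^ True = False
~(x2 ^ x1) = ~False = True
~~(x2 ^ x1) = ~True = False
x2 ^ x5 = True ^ True = False
x5 -> (x2 ^ x5) = True -> False = False
x2 <-> x5 = True <-> True = True
~(x2 <-> x5) = ~True = False
x1 -> ~(x2 <-> x5) = True -> False = False
x1 & x4 = True & False = False
(x1 & x4) -> x2 = False -> True = True
x5 ^ x2 = True ^ True = False
((x1 & x4) -> x2) -> (x5 ^ x2) = True -> False = False
(x1 -> ~(x2 <-> x5)) -> (((x1 & x4) -> x2) -> (x5 ^ x2)) = False -> False = True
(x5 -> (x2 ^ x5)) & ((x1 -> ~(x2 <-> x5)) -> (((x1 & x4) -> x2) -> (x5 ^ x2))) = False & True = False
~~(x2 ^ x1) | ((x5 -> (x2 ^ x5)) & ((x1 -> ~(x2 <-> x5)) -> (((x1 & x4) -> x2) -> (x5 ^ x2)))) = False | False = False
(x2 <-> x1) -> (~~(x2 ^ x1) | ((x5 -> (x2 ^ x5)) & ((x1 -> ~(x2 <-> x5)) -> (((x1 & x4) -> x2) -> (x5 ^ x2))))) = True -> False = False

False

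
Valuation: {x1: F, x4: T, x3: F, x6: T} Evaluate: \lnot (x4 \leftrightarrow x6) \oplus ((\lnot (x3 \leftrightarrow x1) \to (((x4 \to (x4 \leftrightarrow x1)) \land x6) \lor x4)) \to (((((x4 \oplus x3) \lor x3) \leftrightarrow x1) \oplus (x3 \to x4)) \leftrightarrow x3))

Substituting x1=F, x4=T, x3=F, x6=T:
x4 \leftrightarrow x6 = T \leftrightarrow T = T
\lnot (x4 \leftrightarrow x6) = \lnot T = F
x3 \leftrightarrow x1 = F \leftrightarrow F = T
\lnot (x3 \leftrightarrow x1) = \lnot T = F
x4 \leftrightarrow x1 = T \leftrightarrow F = F
x4 \to (x4 \leftrightarrow x1) = T \to F = F
(x4 \to (x4 \leftrightarrow x1)) \land x6 = F \land T = F
((x4 \to (x4 \leftrightarrow x1)) \land x6) \lor x4 = F \lor T = T
\lnot (x3 \leftrightarrow x1) \to (((x4 \to (x4 \leftrightarrow x1)) \land x6) \lor x4) = F \to T = T
x4 \oplus x3 = T \oplus F = T
(x4 \oplus x3) \lor x3 = T \lor F = T
((x4 \oplus x3) \lor x3) \leftrightarrow x1 = T \leftrightarrow F = F
x3 \to x4 = F \to T = T
(((x4 \oplus x3) \lor x3) \leftrightarrow x1) \oplus (x3 \to x4) = F \oplus T = T
((((x4 \oplus x3) \lor x3) \leftrightarrow x1) \oplus (x3 \to x4)) \leftrightarrow x3 = T \leftrightarrow F = F
(\lnot (x3 \leftrightarrow x1) \to (((x4 \to (x4 \leftrightarrow x1)) \land x6) \lor x4)) \to (((((x4 \oplus x3) \lor x3) \leftrightarrow x1) \oplus (x3 \to x4)) \leftrightarrow x3) = T \to F = F
\lnot (x4 \leftrightarrow x6) \oplus ((\lnot (x3 \leftrightarrow x1) \to (((x4 \to (x4 \leftrightarrow x1)) \land x6) \lor x4)) \to (((((x4 \oplus x3) \lor x3) \leftrightarrow x1) \oplus (x3 \to x4)) \leftrightarrow x3)) = F \oplus F = F

F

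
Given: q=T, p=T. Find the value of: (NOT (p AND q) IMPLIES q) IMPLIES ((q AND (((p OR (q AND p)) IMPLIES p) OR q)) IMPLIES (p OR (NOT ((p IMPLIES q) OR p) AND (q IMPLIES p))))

T

p AND q = T AND T = T
NOT (p AND q) = NOT T = F
NOT (p AND q) IMPLIES q = F IMPLIES T = T
q AND p = T AND T = T
p OR (q AND p) = T OR T = T
(p OR (q AND p)) IMPLIES p = T IMPLIES T = T
((p OR (q AND p)) IMPLIES p) OR q = T OR T = T
q AND (((p OR (q AND p)) IMPLIES p) OR q) = T AND T = T
p IMPLIES q = T IMPLIES T = T
(p IMPLIES q) OR p = T OR T = T
NOT ((p IMPLIES q) OR p) = NOT T = F
q IMPLIES p = T IMPLIES T = T
NOT ((p IMPLIES q) OR p) AND (q IMPLIES p) = F AND T = F
p OR (NOT ((p IMPLIES q) OR p) AND (q IMPLIES p)) = T OR F = T
(q AND (((p OR (q AND p)) IMPLIES p) OR q)) IMPLIES (p OR (NOT ((p IMPLIES q) OR p) AND (q IMPLIES p))) = T IMPLIES T = T
(NOT (p AND q) IMPLIES q) IMPLIES ((q AND (((p OR (q AND p)) IMPLIES p) OR q)) IMPLIES (p OR (NOT ((p IMPLIES q) OR p) AND (q IMPLIES p)))) = T IMPLIES T = T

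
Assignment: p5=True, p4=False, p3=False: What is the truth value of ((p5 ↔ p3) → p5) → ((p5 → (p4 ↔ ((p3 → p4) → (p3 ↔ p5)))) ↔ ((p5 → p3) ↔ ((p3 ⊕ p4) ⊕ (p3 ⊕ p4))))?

p5 ↔ p3 = True ↔ False = False
(p5 ↔ p3) → p5 = False → True = True
p3 → p4 = False → False = True
p3 ↔ p5 = False ↔ True = False
(p3 → p4) → (p3 ↔ p5) = True → False = False
p4 ↔ ((p3 → p4) → (p3 ↔ p5)) = False ↔ False = True
p5 → (p4 ↔ ((p3 → p4) → (p3 ↔ p5))) = True → True = True
p5 → p3 = True → False = False
p3 ⊕ p4 = False ⊕ False = False
p3 ⊕ p4 = False ⊕ False = False
(p3 ⊕ p4) ⊕ (p3 ⊕ p4) = False ⊕ False = False
(p5 → p3) ↔ ((p3 ⊕ p4) ⊕ (p3 ⊕ p4)) = False ↔ False = True
(p5 → (p4 ↔ ((p3 → p4) → (p3 ↔ p5)))) ↔ ((p5 → p3) ↔ ((p3 ⊕ p4) ⊕ (p3 ⊕ p4))) = True ↔ True = True
((p5 ↔ p3) → p5) → ((p5 → (p4 ↔ ((p3 → p4) → (p3 ↔ p5)))) ↔ ((p5 → p3) ↔ ((p3 ⊕ p4) ⊕ (p3 ⊕ p4)))) = True → True = True

True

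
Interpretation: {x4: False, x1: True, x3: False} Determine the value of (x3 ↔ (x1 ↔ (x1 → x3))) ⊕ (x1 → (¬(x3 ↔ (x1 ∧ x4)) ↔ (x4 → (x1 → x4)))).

x1 → x3 = True → False = False
x1 ↔ (x1 → x3) = True ↔ False = False
x3 ↔ (x1 ↔ (x1 → x3)) = False ↔ False = True
x1 ∧ x4 = True ∧ False = False
x3 ↔ (x1 ∧ x4) = False ↔ False = True
¬(x3 ↔ (x1 ∧ x4)) = ¬True = False
x1 → x4 = True → False = False
x4 → (x1 → x4) = False → False = True
¬(x3 ↔ (x1 ∧ x4)) ↔ (x4 → (x1 → x4)) = False ↔ True = False
x1 → (¬(x3 ↔ (x1 ∧ x4)) ↔ (x4 → (x1 → x4))) = True → False = False
(x3 ↔ (x1 ↔ (x1 → x3))) ⊕ (x1 → (¬(x3 ↔ (x1 ∧ x4)) ↔ (x4 → (x1 → x4)))) = True ⊕ False = True

True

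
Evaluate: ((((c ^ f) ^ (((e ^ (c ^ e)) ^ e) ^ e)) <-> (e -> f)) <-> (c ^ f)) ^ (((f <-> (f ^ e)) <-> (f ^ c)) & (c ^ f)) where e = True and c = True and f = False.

True

c ^ f = True ^ False = True
c ^ e = True ^ True = False
e ^ (c ^ e) = True ^ False = True
(e ^ (c ^ e)) ^ e = True ^ True = False
((e ^ (c ^ e)) ^ e) ^ e = False ^ True = True
(c ^ f) ^ (((e ^ (c ^ e)) ^ e) ^ e) = True ^ True = False
e -> f = True -> False = False
((c ^ f) ^ (((e ^ (c ^ e)) ^ e) ^ e)) <-> (e -> f) = False <-> False = True
c ^ f = True ^ False = True
(((c ^ f) ^ (((e ^ (c ^ e)) ^ e) ^ e)) <-> (e -> f)) <-> (c ^ f) = True <-> True = True
f ^ e = False ^ True = True
f <-> (f ^ e) = False <-> True = False
f ^ c = False ^ True = True
(f <-> (f ^ e)) <-> (f ^ c) = False <-> True = False
c ^ f = True ^ False = True
((f <-> (f ^ e)) <-> (f ^ c)) & (c ^ f) = False & True = False
((((c ^ f) ^ (((e ^ (c ^ e)) ^ e) ^ e)) <-> (e -> f)) <-> (c ^ f)) ^ (((f <-> (f ^ e)) <-> (f ^ c)) & (c ^ f)) = True ^ False = True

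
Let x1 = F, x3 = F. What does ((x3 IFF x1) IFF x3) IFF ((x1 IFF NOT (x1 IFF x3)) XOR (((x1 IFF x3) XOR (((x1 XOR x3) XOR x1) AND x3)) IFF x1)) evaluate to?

x3 IFF x1 = F IFF F = T
(x3 IFF x1) IFF x3 = T IFF F = F
x1 IFF x3 = F IFF F = T
NOT (x1 IFF x3) = NOT T = F
x1 IFF NOT (x1 IFF x3) = F IFF F = T
x1 IFF x3 = F IFF F = T
x1 XOR x3 = F XOR F = F
(x1 XOR x3) XOR x1 = F XOR F = F
((x1 XOR x3) XOR x1) AND x3 = F AND F = F
(x1 IFF x3) XOR (((x1 XOR x3) XOR x1) AND x3) = T XOR F = T
((x1 IFF x3) XOR (((x1 XOR x3) XOR x1) AND x3)) IFF x1 = T IFF F = F
(x1 IFF NOT (x1 IFF x3)) XOR (((x1 IFF x3) XOR (((x1 XOR x3) XOR x1) AND x3)) IFF x1) = T XOR F = T
((x3 IFF x1) IFF x3) IFF ((x1 IFF NOT (x1 IFF x3)) XOR (((x1 IFF x3) XOR (((x1 XOR x3) XOR x1) AND x3)) IFF x1)) = F IFF T = F

F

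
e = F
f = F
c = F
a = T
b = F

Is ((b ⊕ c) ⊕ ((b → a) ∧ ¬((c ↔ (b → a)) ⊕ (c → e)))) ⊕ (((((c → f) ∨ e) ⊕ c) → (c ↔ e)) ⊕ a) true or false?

F

b ⊕ c = F ⊕ F = F
b → a = F → T = T
b → a = F → T = T
c ↔ (b → a) = F ↔ T = F
c → e = F → F = T
(c ↔ (b → a)) ⊕ (c → e) = F ⊕ T = T
¬((c ↔ (b → a)) ⊕ (c → e)) = ¬T = F
(b → a) ∧ ¬((c ↔ (b → a)) ⊕ (c → e)) = T ∧ F = F
(b ⊕ c) ⊕ ((b → a) ∧ ¬((c ↔ (b → a)) ⊕ (c → e))) = F ⊕ F = F
c → f = F → F = T
(c → f) ∨ e = T ∨ F = T
((c → f) ∨ e) ⊕ c = T ⊕ F = T
c ↔ e = F ↔ F = T
(((c → f) ∨ e) ⊕ c) → (c ↔ e) = T → T = T
((((c → f) ∨ e) ⊕ c) → (c ↔ e)) ⊕ a = T ⊕ T = F
((b ⊕ c) ⊕ ((b → a) ∧ ¬((c ↔ (b → a)) ⊕ (c → e)))) ⊕ (((((c → f) ∨ e) ⊕ c) → (c ↔ e)) ⊕ a) = F ⊕ F = F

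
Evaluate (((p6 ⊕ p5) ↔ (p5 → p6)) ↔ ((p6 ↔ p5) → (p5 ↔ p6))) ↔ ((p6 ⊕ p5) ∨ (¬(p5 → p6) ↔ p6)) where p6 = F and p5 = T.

Substituting p6=F, p5=T:
p6 ⊕ p5 = F ⊕ T = T
p5 → p6 = T → F = F
(p6 ⊕ p5) ↔ (p5 → p6) = T ↔ F = F
p6 ↔ p5 = F ↔ T = F
p5 ↔ p6 = T ↔ F = F
(p6 ↔ p5) → (p5 ↔ p6) = F → F = T
((p6 ⊕ p5) ↔ (p5 → p6)) ↔ ((p6 ↔ p5) → (p5 ↔ p6)) = F ↔ T = F
p6 ⊕ p5 = F ⊕ T = T
p5 → p6 = T → F = F
¬(p5 → p6) = ¬F = T
¬(p5 → p6) ↔ p6 = T ↔ F = F
(p6 ⊕ p5) ∨ (¬(p5 → p6) ↔ p6) = T ∨ F = T
(((p6 ⊕ p5) ↔ (p5 → p6)) ↔ ((p6 ↔ p5) → (p5 ↔ p6))) ↔ ((p6 ⊕ p5) ∨ (¬(p5 → p6) ↔ p6)) = F ↔ T = F

F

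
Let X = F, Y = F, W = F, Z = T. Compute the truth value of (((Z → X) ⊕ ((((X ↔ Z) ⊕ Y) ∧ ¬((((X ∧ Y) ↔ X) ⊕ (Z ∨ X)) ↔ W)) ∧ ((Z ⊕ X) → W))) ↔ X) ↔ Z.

T

Z → X = T → F = F
X ↔ Z = F ↔ T = F
(X ↔ Z) ⊕ Y = F ⊕ F = F
X ∧ Y = F ∧ F = F
(X ∧ Y) ↔ X = F ↔ F = T
Z ∨ X = T ∨ F = T
((X ∧ Y) ↔ X) ⊕ (Z ∨ X) = T ⊕ T = F
(((X ∧ Y) ↔ X) ⊕ (Z ∨ X)) ↔ W = F ↔ F = T
¬((((X ∧ Y) ↔ X) ⊕ (Z ∨ X)) ↔ W) = ¬T = F
((X ↔ Z) ⊕ Y) ∧ ¬((((X ∧ Y) ↔ X) ⊕ (Z ∨ X)) ↔ W) = F ∧ F = F
Z ⊕ X = T ⊕ F = T
(Z ⊕ X) → W = T → F = F
(((X ↔ Z) ⊕ Y) ∧ ¬((((X ∧ Y) ↔ X) ⊕ (Z ∨ X)) ↔ W)) ∧ ((Z ⊕ X) → W) = F ∧ F = F
(Z → X) ⊕ ((((X ↔ Z) ⊕ Y) ∧ ¬((((X ∧ Y) ↔ X) ⊕ (Z ∨ X)) ↔ W)) ∧ ((Z ⊕ X) → W)) = F ⊕ F = F
((Z → X) ⊕ ((((X ↔ Z) ⊕ Y) ∧ ¬((((X ∧ Y) ↔ X) ⊕ (Z ∨ X)) ↔ W)) ∧ ((Z ⊕ X) → W))) ↔ X = F ↔ F = T
(((Z → X) ⊕ ((((X ↔ Z) ⊕ Y) ∧ ¬((((X ∧ Y) ↔ X) ⊕ (Z ∨ X)) ↔ W)) ∧ ((Z ⊕ X) → W))) ↔ X) ↔ Z = T ↔ T = T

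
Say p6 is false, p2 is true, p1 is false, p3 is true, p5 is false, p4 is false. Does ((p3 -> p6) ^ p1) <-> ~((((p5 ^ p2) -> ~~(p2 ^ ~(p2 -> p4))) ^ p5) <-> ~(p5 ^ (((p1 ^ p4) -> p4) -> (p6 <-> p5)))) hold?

Substituting p6=False, p2=True, p1=False, p3=True, p5=False, p4=False:
p3 -> p6 = True -> False = False
(p3 -> p6) ^ p1 = False ^ False = False
p5 ^ p2 = False ^ True = True
p2 -> p4 = True -> False = False
~(p2 -> p4) = ~False = True
p2 ^ ~(p2 -> p4) = True ^ True = False
~(p2 ^ ~(p2 -> p4)) = ~False = True
~~(p2 ^ ~(p2 -> p4)) = ~True = False
(p5 ^ p2) -> ~~(p2 ^ ~(p2 -> p4)) = True -> False = False
((p5 ^ p2) -> ~~(p2 ^ ~(p2 -> p4))) ^ p5 = False ^ False = False
p1 ^ p4 = False ^ False = False
(p1 ^ p4) -> p4 = False -> False = True
p6 <-> p5 = False <-> False = True
((p1 ^ p4) -> p4) -> (p6 <-> p5) = True -> True = True
p5 ^ (((p1 ^ p4) -> p4) -> (p6 <-> p5)) = False ^ True = True
~(p5 ^ (((p1 ^ p4) -> p4) -> (p6 <-> p5))) = ~True = False
(((p5 ^ p2) -> ~~(p2 ^ ~(p2 -> p4))) ^ p5) <-> ~(p5 ^ (((p1 ^ p4) -> p4) -> (p6 <-> p5))) = False <-> False = True
~((((p5 ^ p2) -> ~~(p2 ^ ~(p2 -> p4))) ^ p5) <-> ~(p5 ^ (((p1 ^ p4) -> p4) -> (p6 <-> p5)))) = ~True = False
((p3 -> p6) ^ p1) <-> ~((((p5 ^ p2) -> ~~(p2 ^ ~(p2 -> p4))) ^ p5) <-> ~(p5 ^ (((p1 ^ p4) -> p4) -> (p6 <-> p5)))) = False <-> False = True

True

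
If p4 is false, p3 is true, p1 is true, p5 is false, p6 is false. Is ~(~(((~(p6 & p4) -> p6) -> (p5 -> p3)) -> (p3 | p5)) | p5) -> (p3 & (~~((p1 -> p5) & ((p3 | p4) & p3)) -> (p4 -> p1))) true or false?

Substituting p4=F, p3=T, p1=T, p5=F, p6=F:
p6 & p4 = F & F = F
~(p6 & p4) = ~F = T
~(p6 & p4) -> p6 = T -> F = F
p5 -> p3 = F -> T = T
(~(p6 & p4) -> p6) -> (p5 -> p3) = F -> T = T
p3 | p5 = T | F = T
((~(p6 & p4) -> p6) -> (p5 -> p3)) -> (p3 | p5) = T -> T = T
~(((~(p6 & p4) -> p6) -> (p5 -> p3)) -> (p3 | p5)) = ~T = F
~(((~(p6 & p4) -> p6) -> (p5 -> p3)) -> (p3 | p5)) | p5 = F | F = F
~(~(((~(p6 & p4) -> p6) -> (p5 -> p3)) -> (p3 | p5)) | p5) = ~F = T
p1 -> p5 = T -> F = F
p3 | p4 = T | F = T
(p3 | p4) & p3 = T & T = T
(p1 -> p5) & ((p3 | p4) & p3) = F & T = F
~((p1 -> p5) & ((p3 | p4) & p3)) = ~F = T
~~((p1 -> p5) & ((p3 | p4) & p3)) = ~T = F
p4 -> p1 = F -> T = T
~~((p1 -> p5) & ((p3 | p4) & p3)) -> (p4 -> p1) = F -> T = T
p3 & (~~((p1 -> p5) & ((p3 | p4) & p3)) -> (p4 -> p1)) = T & T = T
~(~(((~(p6 & p4) -> p6) -> (p5 -> p3)) -> (p3 | p5)) | p5) -> (p3 & (~~((p1 -> p5) & ((p3 | p4) & p3)) -> (p4 -> p1))) = T -> T = T

T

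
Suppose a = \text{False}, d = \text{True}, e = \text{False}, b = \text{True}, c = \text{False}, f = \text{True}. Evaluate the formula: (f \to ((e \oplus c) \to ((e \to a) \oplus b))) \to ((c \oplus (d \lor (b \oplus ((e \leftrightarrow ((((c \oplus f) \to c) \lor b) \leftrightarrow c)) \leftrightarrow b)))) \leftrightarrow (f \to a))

\text{False}

e \oplus c = \text{False} \oplus \text{False} = \text{False}
e \to a = \text{False} \to \text{False} = \text{True}
(e \to a) \oplus b = \text{True} \oplus \text{True} = \text{False}
(e \oplus c) \to ((e \to a) \oplus b) = \text{False} \to \text{False} = \text{True}
f \to ((e \oplus c) \to ((e \to a) \oplus b)) = \text{True} \to \text{True} = \text{True}
c \oplus f = \text{False} \oplus \text{True} = \text{True}
(c \oplus f) \to c = \text{True} \to \text{False} = \text{False}
((c \oplus f) \to c) \lor b = \text{False} \lor \text{True} = \text{True}
(((c \oplus f) \to c) \lor b) \leftrightarrow c = \text{True} \leftrightarrow \text{False} = \text{False}
e \leftrightarrow ((((c \oplus f) \to c) \lor b) \leftrightarrow c) = \text{False} \leftrightarrow \text{False} = \text{True}
(e \leftrightarrow ((((c \oplus f) \to c) \lor b) \leftrightarrow c)) \leftrightarrow b = \text{True} \leftrightarrow \text{True} = \text{True}
b \oplus ((e \leftrightarrow ((((c \oplus f) \to c) \lor b) \leftrightarrow c)) \leftrightarrow b) = \text{True} \oplus \text{True} = \text{False}
d \lor (b \oplus ((e \leftrightarrow ((((c \oplus f) \to c) \lor b) \leftrightarrow c)) \leftrightarrow b)) = \text{True} \lor \text{False} = \text{True}
c \oplus (d \lor (b \oplus ((e \leftrightarrow ((((c \oplus f) \to c) \lor b) \leftrightarrow c)) \leftrightarrow b))) = \text{False} \oplus \text{True} = \text{True}
f \to a = \text{True} \to \text{False} = \text{False}
(c \oplus (d \lor (b \oplus ((e \leftrightarrow ((((c \oplus f) \to c) \lor b) \leftrightarrow c)) \leftrightarrow b)))) \leftrightarrow (f \to a) = \text{True} \leftrightarrow \text{False} = \text{False}
(f \to ((e \oplus c) \to ((e \to a) \oplus b))) \to ((c \oplus (d \lor (b \oplus ((e \leftrightarrow ((((c \oplus f) \to c) \lor b) \leftrightarrow c)) \leftrightarrow b)))) \leftrightarrow (f \to a)) = \text{True} \to \text{False} = \text{False}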